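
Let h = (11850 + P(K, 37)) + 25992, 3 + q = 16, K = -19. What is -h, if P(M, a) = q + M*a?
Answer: -37152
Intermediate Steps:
q = 13 (q = -3 + 16 = 13)
P(M, a) = 13 + M*a
h = 37152 (h = (11850 + (13 - 19*37)) + 25992 = (11850 + (13 - 703)) + 25992 = (11850 - 690) + 25992 = 11160 + 25992 = 37152)
-h = -1*37152 = -37152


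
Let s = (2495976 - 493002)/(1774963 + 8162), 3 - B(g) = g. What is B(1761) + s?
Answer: -1044243592/594375 ≈ -1756.9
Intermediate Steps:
B(g) = 3 - g
s = 667658/594375 (s = 2002974/1783125 = 2002974*(1/1783125) = 667658/594375 ≈ 1.1233)
B(1761) + s = (3 - 1*1761) + 667658/594375 = (3 - 1761) + 667658/594375 = -1758 + 667658/594375 = -1044243592/594375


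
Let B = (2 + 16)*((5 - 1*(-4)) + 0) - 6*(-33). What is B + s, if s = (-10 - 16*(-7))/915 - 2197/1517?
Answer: 165948093/462685 ≈ 358.66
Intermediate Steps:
s = -618507/462685 (s = (-10 + 112)*(1/915) - 2197*1/1517 = 102*(1/915) - 2197/1517 = 34/305 - 2197/1517 = -618507/462685 ≈ -1.3368)
B = 360 (B = 18*((5 + 4) + 0) + 198 = 18*(9 + 0) + 198 = 18*9 + 198 = 162 + 198 = 360)
B + s = 360 - 618507/462685 = 165948093/462685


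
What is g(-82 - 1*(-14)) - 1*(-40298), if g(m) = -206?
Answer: 40092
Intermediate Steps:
g(-82 - 1*(-14)) - 1*(-40298) = -206 - 1*(-40298) = -206 + 40298 = 40092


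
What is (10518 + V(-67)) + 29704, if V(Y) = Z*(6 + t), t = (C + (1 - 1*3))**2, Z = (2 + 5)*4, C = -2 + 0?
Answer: 40838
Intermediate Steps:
C = -2
Z = 28 (Z = 7*4 = 28)
t = 16 (t = (-2 + (1 - 1*3))**2 = (-2 + (1 - 3))**2 = (-2 - 2)**2 = (-4)**2 = 16)
V(Y) = 616 (V(Y) = 28*(6 + 16) = 28*22 = 616)
(10518 + V(-67)) + 29704 = (10518 + 616) + 29704 = 11134 + 29704 = 40838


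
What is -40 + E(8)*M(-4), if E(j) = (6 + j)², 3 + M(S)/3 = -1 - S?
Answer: -40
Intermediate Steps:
M(S) = -12 - 3*S (M(S) = -9 + 3*(-1 - S) = -9 + (-3 - 3*S) = -12 - 3*S)
-40 + E(8)*M(-4) = -40 + (6 + 8)²*(-12 - 3*(-4)) = -40 + 14²*(-12 + 12) = -40 + 196*0 = -40 + 0 = -40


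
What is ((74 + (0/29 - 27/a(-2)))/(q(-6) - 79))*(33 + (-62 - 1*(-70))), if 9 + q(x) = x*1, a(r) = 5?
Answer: -14063/470 ≈ -29.921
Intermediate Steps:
q(x) = -9 + x (q(x) = -9 + x*1 = -9 + x)
((74 + (0/29 - 27/a(-2)))/(q(-6) - 79))*(33 + (-62 - 1*(-70))) = ((74 + (0/29 - 27/5))/((-9 - 6) - 79))*(33 + (-62 - 1*(-70))) = ((74 + (0*(1/29) - 27*⅕))/(-15 - 79))*(33 + (-62 + 70)) = ((74 + (0 - 27/5))/(-94))*(33 + 8) = ((74 - 27/5)*(-1/94))*41 = ((343/5)*(-1/94))*41 = -343/470*41 = -14063/470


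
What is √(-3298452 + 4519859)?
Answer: √1221407 ≈ 1105.2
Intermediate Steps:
√(-3298452 + 4519859) = √1221407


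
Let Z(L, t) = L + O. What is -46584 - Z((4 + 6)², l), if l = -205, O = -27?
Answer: -46657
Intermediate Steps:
Z(L, t) = -27 + L (Z(L, t) = L - 27 = -27 + L)
-46584 - Z((4 + 6)², l) = -46584 - (-27 + (4 + 6)²) = -46584 - (-27 + 10²) = -46584 - (-27 + 100) = -46584 - 1*73 = -46584 - 73 = -46657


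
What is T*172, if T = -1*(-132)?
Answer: 22704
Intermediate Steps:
T = 132
T*172 = 132*172 = 22704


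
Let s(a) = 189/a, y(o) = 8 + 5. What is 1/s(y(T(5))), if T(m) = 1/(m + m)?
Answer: 13/189 ≈ 0.068783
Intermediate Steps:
T(m) = 1/(2*m)
y(o) = 13
1/s(y(T(5))) = 1/(189/13) = 13/189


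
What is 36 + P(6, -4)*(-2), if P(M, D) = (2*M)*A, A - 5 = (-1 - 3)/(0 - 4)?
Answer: -108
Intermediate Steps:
A = 6 (A = 5 + (-1 - 3)/(0 - 4) = 5 - 4/(-4) = 5 - 4*(-1/4) = 5 + 1 = 6)
P(M, D) = 12*M (P(M, D) = (2*M)*6 = 12*M)
36 + P(6, -4)*(-2) = 36 + (12*6)*(-2) = 36 + 72*(-2) = 36 - 144 = -108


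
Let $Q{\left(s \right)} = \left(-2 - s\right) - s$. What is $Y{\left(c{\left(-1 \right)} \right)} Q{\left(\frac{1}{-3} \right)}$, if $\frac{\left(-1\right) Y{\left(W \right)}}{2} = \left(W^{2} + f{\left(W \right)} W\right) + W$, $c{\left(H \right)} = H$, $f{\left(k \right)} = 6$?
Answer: $-16$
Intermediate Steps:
$Y{\left(W \right)} = - 14 W - 2 W^{2}$ ($Y{\left(W \right)} = - 2 \left(\left(W^{2} + 6 W\right) + W\right) = - 2 \left(W^{2} + 7 W\right) = - 14 W - 2 W^{2}$)
$Q{\left(s \right)} = -2 - 2 s$
$Y{\left(c{\left(-1 \right)} \right)} Q{\left(\frac{1}{-3} \right)} = \left(-2\right) \left(-1\right) \left(7 - 1\right) \left(-2 - \frac{2}{-3}\right) = \left(-2\right) \left(-1\right) 6 \left(-2 - - \frac{2}{3}\right) = 12 \left(-2 + \frac{2}{3}\right) = 12 \left(- \frac{4}{3}\right) = -16$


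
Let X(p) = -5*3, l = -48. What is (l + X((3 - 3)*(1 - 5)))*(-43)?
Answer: 2709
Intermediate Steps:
X(p) = -15
(l + X((3 - 3)*(1 - 5)))*(-43) = (-48 - 15)*(-43) = -63*(-43) = 2709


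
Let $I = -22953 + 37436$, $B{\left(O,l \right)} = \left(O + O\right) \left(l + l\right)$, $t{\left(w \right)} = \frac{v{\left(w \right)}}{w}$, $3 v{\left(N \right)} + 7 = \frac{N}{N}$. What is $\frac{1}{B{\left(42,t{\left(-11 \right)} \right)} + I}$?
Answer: $\frac{11}{159649} \approx 6.8901 \cdot 10^{-5}$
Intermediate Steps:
$v{\left(N \right)} = -2$ ($v{\left(N \right)} = - \frac{7}{3} + \frac{N \frac{1}{N}}{3} = - \frac{7}{3} + \frac{1}{3} \cdot 1 = - \frac{7}{3} + \frac{1}{3} = -2$)
$t{\left(w \right)} = - \frac{2}{w}$
$B{\left(O,l \right)} = 4 O l$ ($B{\left(O,l \right)} = 2 O 2 l = 4 O l$)
$I = 14483$
$\frac{1}{B{\left(42,t{\left(-11 \right)} \right)} + I} = \frac{1}{4 \cdot 42 \left(- \frac{2}{-11}\right) + 14483} = \frac{1}{4 \cdot 42 \left(\left(-2\right) \left(- \frac{1}{11}\right)\right) + 14483} = \frac{1}{4 \cdot 42 \cdot \frac{2}{11} + 14483} = \frac{1}{\frac{336}{11} + 14483} = \frac{1}{\frac{159649}{11}} = \frac{11}{159649}$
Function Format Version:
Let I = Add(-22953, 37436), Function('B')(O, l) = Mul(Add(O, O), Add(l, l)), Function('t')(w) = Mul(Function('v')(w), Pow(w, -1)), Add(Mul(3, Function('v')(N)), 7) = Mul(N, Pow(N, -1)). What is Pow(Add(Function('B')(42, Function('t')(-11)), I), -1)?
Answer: Rational(11, 159649) ≈ 6.8901e-5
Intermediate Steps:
Function('v')(N) = -2 (Function('v')(N) = Add(Rational(-7, 3), Mul(Rational(1, 3), Mul(N, Pow(N, -1)))) = Add(Rational(-7, 3), Mul(Rational(1, 3), 1)) = Add(Rational(-7, 3), Rational(1, 3)) = -2)
Function('t')(w) = Mul(-2, Pow(w, -1))
Function('B')(O, l) = Mul(4, O, l) (Function('B')(O, l) = Mul(Mul(2, O), Mul(2, l)) = Mul(4, O, l))
I = 14483
Pow(Add(Function('B')(42, Function('t')(-11)), I), -1) = Pow(Add(Mul(4, 42, Mul(-2, Pow(-11, -1))), 14483), -1) = Pow(Add(Mul(4, 42, Mul(-2, Rational(-1, 11))), 14483), -1) = Pow(Add(Mul(4, 42, Rational(2, 11)), 14483), -1) = Pow(Add(Rational(336, 11), 14483), -1) = Pow(Rational(159649, 11), -1) = Rational(11, 159649)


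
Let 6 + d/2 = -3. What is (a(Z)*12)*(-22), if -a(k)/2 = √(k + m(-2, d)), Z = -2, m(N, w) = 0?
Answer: 528*I*√2 ≈ 746.71*I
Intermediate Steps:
d = -18 (d = -12 + 2*(-3) = -12 - 6 = -18)
a(k) = -2*√k (a(k) = -2*√(k + 0) = -2*√k)
(a(Z)*12)*(-22) = (-2*I*√2*12)*(-22) = -24*I*√2*(-22) = 528*I*√2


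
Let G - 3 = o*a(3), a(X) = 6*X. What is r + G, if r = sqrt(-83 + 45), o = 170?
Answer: 3063 + I*sqrt(38) ≈ 3063.0 + 6.1644*I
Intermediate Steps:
r = I*sqrt(38) (r = sqrt(-38) = I*sqrt(38) ≈ 6.1644*I)
G = 3063 (G = 3 + 170*(6*3) = 3 + 170*18 = 3 + 3060 = 3063)
r + G = I*sqrt(38) + 3063 = 3063 + I*sqrt(38)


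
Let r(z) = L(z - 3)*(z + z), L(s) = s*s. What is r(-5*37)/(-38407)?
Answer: 13077280/38407 ≈ 340.49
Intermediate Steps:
L(s) = s**2
r(z) = 2*z*(-3 + z)**2 (r(z) = (z - 3)**2*(z + z) = (-3 + z)**2*(2*z) = 2*z*(-3 + z)**2)
r(-5*37)/(-38407) = (2*(-5*37)*(-3 - 5*37)**2)/(-38407) = (2*(-185)*(-3 - 185)**2)*(-1/38407) = (2*(-185)*(-188)**2)*(-1/38407) = (2*(-185)*35344)*(-1/38407) = -13077280*(-1/38407) = 13077280/38407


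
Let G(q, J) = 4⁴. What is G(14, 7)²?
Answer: 65536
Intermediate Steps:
G(q, J) = 256
G(14, 7)² = 256² = 65536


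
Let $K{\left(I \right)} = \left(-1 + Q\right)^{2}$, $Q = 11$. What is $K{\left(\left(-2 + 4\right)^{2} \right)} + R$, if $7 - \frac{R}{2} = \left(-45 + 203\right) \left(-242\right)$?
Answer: $76586$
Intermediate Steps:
$R = 76486$ ($R = 14 - 2 \left(-45 + 203\right) \left(-242\right) = 14 - 2 \cdot 158 \left(-242\right) = 14 - -76472 = 14 + 76472 = 76486$)
$K{\left(I \right)} = 100$ ($K{\left(I \right)} = \left(-1 + 11\right)^{2} = 10^{2} = 100$)
$K{\left(\left(-2 + 4\right)^{2} \right)} + R = 100 + 76486 = 76586$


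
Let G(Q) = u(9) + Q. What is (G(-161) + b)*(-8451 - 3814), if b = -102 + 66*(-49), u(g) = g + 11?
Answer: 42645405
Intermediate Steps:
u(g) = 11 + g
b = -3336 (b = -102 - 3234 = -3336)
G(Q) = 20 + Q (G(Q) = (11 + 9) + Q = 20 + Q)
(G(-161) + b)*(-8451 - 3814) = ((20 - 161) - 3336)*(-8451 - 3814) = (-141 - 3336)*(-12265) = -3477*(-12265) = 42645405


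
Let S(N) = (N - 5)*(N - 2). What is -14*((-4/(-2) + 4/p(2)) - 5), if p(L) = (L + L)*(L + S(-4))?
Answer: 167/4 ≈ 41.750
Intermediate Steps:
S(N) = (-5 + N)*(-2 + N)
p(L) = 2*L*(54 + L) (p(L) = (L + L)*(L + (10 + (-4)² - 7*(-4))) = (2*L)*(L + (10 + 16 + 28)) = (2*L)*(L + 54) = (2*L)*(54 + L) = 2*L*(54 + L))
-14*((-4/(-2) + 4/p(2)) - 5) = -14*((-4/(-2) + 4/((2*2*(54 + 2)))) - 5) = -14*((-4*(-½) + 4/((2*2*56))) - 5) = -14*((2 + 4/224) - 5) = -14*((2 + 4*(1/224)) - 5) = -14*((2 + 1/56) - 5) = -14*(113/56 - 5) = -14*(-167/56) = 167/4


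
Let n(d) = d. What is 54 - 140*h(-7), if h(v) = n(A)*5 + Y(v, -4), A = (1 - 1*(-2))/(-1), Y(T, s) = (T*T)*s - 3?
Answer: 30014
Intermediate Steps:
Y(T, s) = -3 + s*T² (Y(T, s) = T²*s - 3 = s*T² - 3 = -3 + s*T²)
A = -3 (A = (1 + 2)*(-1) = 3*(-1) = -3)
h(v) = -18 - 4*v² (h(v) = -3*5 + (-3 - 4*v²) = -15 + (-3 - 4*v²) = -18 - 4*v²)
54 - 140*h(-7) = 54 - 140*(-18 - 4*(-7)²) = 54 - 140*(-18 - 4*49) = 54 - 140*(-18 - 196) = 54 - 140*(-214) = 54 + 29960 = 30014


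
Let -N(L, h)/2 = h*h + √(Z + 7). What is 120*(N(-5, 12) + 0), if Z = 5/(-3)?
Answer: -34560 - 320*√3 ≈ -35114.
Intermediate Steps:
Z = -5/3 (Z = 5*(-⅓) = -5/3 ≈ -1.6667)
N(L, h) = -2*h² - 8*√3/3 (N(L, h) = -2*(h*h + √(-5/3 + 7)) = -2*(h² + √(16/3)) = -2*(h² + 4*√3/3) = -2*h² - 8*√3/3)
120*(N(-5, 12) + 0) = 120*((-2*12² - 8*√3/3) + 0) = 120*((-2*144 - 8*√3/3) + 0) = 120*((-288 - 8*√3/3) + 0) = 120*(-288 - 8*√3/3) = -34560 - 320*√3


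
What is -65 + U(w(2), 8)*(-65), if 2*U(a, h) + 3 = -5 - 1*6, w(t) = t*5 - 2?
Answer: 390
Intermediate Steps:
w(t) = -2 + 5*t (w(t) = 5*t - 2 = -2 + 5*t)
U(a, h) = -7 (U(a, h) = -3/2 + (-5 - 1*6)/2 = -3/2 + (-5 - 6)/2 = -3/2 + (½)*(-11) = -3/2 - 11/2 = -7)
-65 + U(w(2), 8)*(-65) = -65 - 7*(-65) = -65 + 455 = 390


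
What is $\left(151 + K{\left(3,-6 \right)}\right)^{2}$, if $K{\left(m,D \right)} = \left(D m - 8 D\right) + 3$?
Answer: $33856$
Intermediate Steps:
$K{\left(m,D \right)} = 3 - 8 D + D m$ ($K{\left(m,D \right)} = \left(- 8 D + D m\right) + 3 = 3 - 8 D + D m$)
$\left(151 + K{\left(3,-6 \right)}\right)^{2} = \left(151 - -33\right)^{2} = \left(151 + \left(3 + 48 - 18\right)\right)^{2} = \left(151 + 33\right)^{2} = 184^{2} = 33856$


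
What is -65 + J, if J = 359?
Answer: 294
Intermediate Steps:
-65 + J = -65 + 359 = 294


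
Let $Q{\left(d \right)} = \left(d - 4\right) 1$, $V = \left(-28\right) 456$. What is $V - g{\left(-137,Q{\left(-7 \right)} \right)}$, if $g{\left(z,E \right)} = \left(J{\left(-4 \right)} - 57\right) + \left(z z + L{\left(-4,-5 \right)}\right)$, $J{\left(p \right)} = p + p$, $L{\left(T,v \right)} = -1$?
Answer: $-31471$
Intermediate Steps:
$V = -12768$
$Q{\left(d \right)} = -4 + d$ ($Q{\left(d \right)} = \left(-4 + d\right) 1 = -4 + d$)
$J{\left(p \right)} = 2 p$
$g{\left(z,E \right)} = -66 + z^{2}$ ($g{\left(z,E \right)} = \left(2 \left(-4\right) - 57\right) + \left(z z - 1\right) = \left(-8 - 57\right) + \left(z^{2} - 1\right) = -65 + \left(-1 + z^{2}\right) = -66 + z^{2}$)
$V - g{\left(-137,Q{\left(-7 \right)} \right)} = -12768 - \left(-66 + \left(-137\right)^{2}\right) = -12768 - \left(-66 + 18769\right) = -12768 - 18703 = -31471$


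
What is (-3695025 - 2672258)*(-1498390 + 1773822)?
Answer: -1753753491256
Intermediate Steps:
(-3695025 - 2672258)*(-1498390 + 1773822) = -6367283*275432 = -1753753491256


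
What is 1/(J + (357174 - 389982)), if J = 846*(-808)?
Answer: -1/716376 ≈ -1.3959e-6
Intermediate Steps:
J = -683568
1/(J + (357174 - 389982)) = 1/(-683568 + (357174 - 389982)) = 1/(-683568 - 32808) = 1/(-716376) = -1/716376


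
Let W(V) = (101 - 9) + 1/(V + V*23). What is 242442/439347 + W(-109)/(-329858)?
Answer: 69699843754513/126372091017072 ≈ 0.55154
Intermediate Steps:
W(V) = 92 + 1/(24*V) (W(V) = 92 + 1/(V + 23*V) = 92 + 1/(24*V))
242442/439347 + W(-109)/(-329858) = 242442/439347 + (92 + (1/24)/(-109))/(-329858) = 242442*(1/439347) + (92 + (1/24)*(-1/109))*(-1/329858) = 80814/146449 + (92 - 1/2616)*(-1/329858) = 80814/146449 + (240671/2616)*(-1/329858) = 80814/146449 - 240671/862908528 = 69699843754513/126372091017072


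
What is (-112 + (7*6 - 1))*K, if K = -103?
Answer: 7313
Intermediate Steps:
(-112 + (7*6 - 1))*K = (-112 + (7*6 - 1))*(-103) = (-112 + (42 - 1))*(-103) = (-112 + 41)*(-103) = -71*(-103) = 7313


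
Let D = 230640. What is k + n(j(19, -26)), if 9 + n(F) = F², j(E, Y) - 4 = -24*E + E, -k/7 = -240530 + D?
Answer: 256710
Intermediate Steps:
k = 69230 (k = -7*(-240530 + 230640) = -7*(-9890) = 69230)
j(E, Y) = 4 - 23*E (j(E, Y) = 4 + (-24*E + E) = 4 - 23*E)
n(F) = -9 + F²
k + n(j(19, -26)) = 69230 + (-9 + (4 - 23*19)²) = 69230 + (-9 + (4 - 437)²) = 69230 + (-9 + (-433)²) = 69230 + (-9 + 187489) = 69230 + 187480 = 256710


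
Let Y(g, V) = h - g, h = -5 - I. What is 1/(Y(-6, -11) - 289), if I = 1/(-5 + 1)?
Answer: -4/1151 ≈ -0.0034752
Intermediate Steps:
I = -¼ (I = 1/(-4) = -¼ ≈ -0.25000)
h = -19/4 (h = -5 - 1*(-¼) = -5 + ¼ = -19/4 ≈ -4.7500)
Y(g, V) = -19/4 - g
1/(Y(-6, -11) - 289) = 1/((-19/4 - 1*(-6)) - 289) = 1/((-19/4 + 6) - 289) = 1/(5/4 - 289) = 1/(-1151/4) = -4/1151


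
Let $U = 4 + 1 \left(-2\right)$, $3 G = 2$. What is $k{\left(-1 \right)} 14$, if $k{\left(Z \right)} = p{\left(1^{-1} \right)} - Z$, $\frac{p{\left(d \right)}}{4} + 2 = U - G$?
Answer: $- \frac{70}{3} \approx -23.333$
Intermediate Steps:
$G = \frac{2}{3}$ ($G = \frac{1}{3} \cdot 2 = \frac{2}{3} \approx 0.66667$)
$U = 2$ ($U = 4 - 2 = 2$)
$p{\left(d \right)} = - \frac{8}{3}$ ($p{\left(d \right)} = -8 + 4 \left(2 - \frac{2}{3}\right) = -8 + 4 \cdot \frac{4}{3} = -8 + \frac{16}{3} = - \frac{8}{3}$)
$k{\left(Z \right)} = - \frac{8}{3} - Z$
$k{\left(-1 \right)} 14 = \left(- \frac{8}{3} - -1\right) 14 = \left(- \frac{8}{3} + 1\right) 14 = \left(- \frac{5}{3}\right) 14 = - \frac{70}{3}$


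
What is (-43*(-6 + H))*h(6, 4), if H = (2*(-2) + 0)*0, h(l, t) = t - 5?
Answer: -258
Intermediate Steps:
h(l, t) = -5 + t
H = 0 (H = (-4 + 0)*0 = -4*0 = 0)
(-43*(-6 + H))*h(6, 4) = (-43*(-6 + 0))*(-5 + 4) = -43*(-6)*(-1) = 258*(-1) = -258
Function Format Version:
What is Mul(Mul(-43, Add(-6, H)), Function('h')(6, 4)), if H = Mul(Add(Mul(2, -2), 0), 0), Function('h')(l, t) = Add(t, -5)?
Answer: -258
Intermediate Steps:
Function('h')(l, t) = Add(-5, t)
H = 0 (H = Mul(Add(-4, 0), 0) = Mul(-4, 0) = 0)
Mul(Mul(-43, Add(-6, H)), Function('h')(6, 4)) = Mul(Mul(-43, Add(-6, 0)), Add(-5, 4)) = Mul(Mul(-43, -6), -1) = Mul(258, -1) = -258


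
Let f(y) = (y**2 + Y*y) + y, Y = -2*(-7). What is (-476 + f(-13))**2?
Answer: 252004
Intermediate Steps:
Y = 14
f(y) = y**2 + 15*y (f(y) = (y**2 + 14*y) + y = y**2 + 15*y)
(-476 + f(-13))**2 = (-476 - 13*(15 - 13))**2 = (-476 - 13*2)**2 = (-476 - 26)**2 = (-502)**2 = 252004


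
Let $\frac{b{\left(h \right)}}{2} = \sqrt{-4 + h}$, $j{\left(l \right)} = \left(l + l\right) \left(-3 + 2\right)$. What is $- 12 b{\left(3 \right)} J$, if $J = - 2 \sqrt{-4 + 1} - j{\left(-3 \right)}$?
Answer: $- 48 \sqrt{3} + 144 i \approx -83.138 + 144.0 i$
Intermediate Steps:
$j{\left(l \right)} = - 2 l$ ($j{\left(l \right)} = 2 l \left(-1\right) = - 2 l$)
$b{\left(h \right)} = 2 \sqrt{-4 + h}$
$J = -6 - 2 i \sqrt{3}$ ($J = - 2 \sqrt{-4 + 1} - \left(-2\right) \left(-3\right) = - 2 \sqrt{-3} - 6 = - 2 i \sqrt{3} - 6 = -6 - 2 i \sqrt{3} \approx -6.0 - 3.4641 i$)
$- 12 b{\left(3 \right)} J = - 12 \cdot 2 \sqrt{-4 + 3} \left(-6 - 2 i \sqrt{3}\right) = - 12 \cdot 2 \sqrt{-1} \left(-6 - 2 i \sqrt{3}\right) = - 12 \cdot 2 i \left(-6 - 2 i \sqrt{3}\right) = - 24 i \left(-6 - 2 i \sqrt{3}\right)$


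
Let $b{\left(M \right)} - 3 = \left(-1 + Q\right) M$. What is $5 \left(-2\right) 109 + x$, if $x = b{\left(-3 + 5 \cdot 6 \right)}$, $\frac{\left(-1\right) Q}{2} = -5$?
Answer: $-844$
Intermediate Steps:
$Q = 10$ ($Q = \left(-2\right) \left(-5\right) = 10$)
$b{\left(M \right)} = 3 + 9 M$ ($b{\left(M \right)} = 3 + \left(-1 + 10\right) M = 3 + 9 M$)
$x = 246$ ($x = 3 + 9 \left(-3 + 5 \cdot 6\right) = 3 + 9 \left(-3 + 30\right) = 3 + 9 \cdot 27 = 3 + 243 = 246$)
$5 \left(-2\right) 109 + x = 5 \left(-2\right) 109 + 246 = \left(-10\right) 109 + 246 = -1090 + 246 = -844$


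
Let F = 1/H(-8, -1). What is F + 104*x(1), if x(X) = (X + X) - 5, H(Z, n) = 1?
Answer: -311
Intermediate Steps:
x(X) = -5 + 2*X (x(X) = 2*X - 5 = -5 + 2*X)
F = 1 (F = 1/1 = 1)
F + 104*x(1) = 1 + 104*(-5 + 2*1) = 1 + 104*(-5 + 2) = 1 + 104*(-3) = 1 - 312 = -311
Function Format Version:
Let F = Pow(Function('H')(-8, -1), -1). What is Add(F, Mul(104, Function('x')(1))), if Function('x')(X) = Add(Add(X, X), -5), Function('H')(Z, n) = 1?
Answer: -311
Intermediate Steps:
Function('x')(X) = Add(-5, Mul(2, X)) (Function('x')(X) = Add(Mul(2, X), -5) = Add(-5, Mul(2, X)))
F = 1 (F = Pow(1, -1) = 1)
Add(F, Mul(104, Function('x')(1))) = Add(1, Mul(104, Add(-5, Mul(2, 1)))) = Add(1, Mul(104, Add(-5, 2))) = Add(1, Mul(104, -3)) = Add(1, -312) = -311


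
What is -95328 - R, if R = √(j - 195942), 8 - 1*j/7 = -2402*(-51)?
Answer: -95328 - 10*I*√10534 ≈ -95328.0 - 1026.4*I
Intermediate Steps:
j = -857458 (j = 56 - (-16814)*(-51) = 56 - 7*122502 = 56 - 857514 = -857458)
R = 10*I*√10534 (R = √(-857458 - 195942) = √(-1053400) = 10*I*√10534 ≈ 1026.4*I)
-95328 - R = -95328 - 10*I*√10534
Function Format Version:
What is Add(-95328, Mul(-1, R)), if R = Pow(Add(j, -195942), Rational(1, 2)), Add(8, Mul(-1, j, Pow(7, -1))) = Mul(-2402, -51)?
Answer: Add(-95328, Mul(-10, I, Pow(10534, Rational(1, 2)))) ≈ Add(-95328., Mul(-1026.4, I))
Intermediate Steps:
j = -857458 (j = Add(56, Mul(-7, Mul(-2402, -51))) = Add(56, Mul(-7, 122502)) = Add(56, -857514) = -857458)
R = Mul(10, I, Pow(10534, Rational(1, 2))) (R = Pow(Add(-857458, -195942), Rational(1, 2)) = Pow(-1053400, Rational(1, 2)) = Mul(10, I, Pow(10534, Rational(1, 2))) ≈ Mul(1026.4, I))
Add(-95328, Mul(-1, R)) = Add(-95328, Mul(-1, Mul(10, I, Pow(10534, Rational(1, 2))))) = Add(-95328, Mul(-10, I, Pow(10534, Rational(1, 2))))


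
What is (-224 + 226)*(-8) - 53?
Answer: -69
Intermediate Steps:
(-224 + 226)*(-8) - 53 = 2*(-8) - 53 = -16 - 53 = -69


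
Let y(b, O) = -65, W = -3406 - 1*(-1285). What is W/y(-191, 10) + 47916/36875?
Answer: 16265283/479375 ≈ 33.930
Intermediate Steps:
W = -2121 (W = -3406 + 1285 = -2121)
W/y(-191, 10) + 47916/36875 = -2121/(-65) + 47916/36875 = -2121*(-1/65) + 47916*(1/36875) = 2121/65 + 47916/36875 = 16265283/479375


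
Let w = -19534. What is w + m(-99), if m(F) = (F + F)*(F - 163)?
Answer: 32342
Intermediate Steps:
m(F) = 2*F*(-163 + F) (m(F) = (2*F)*(-163 + F) = 2*F*(-163 + F))
w + m(-99) = -19534 + 2*(-99)*(-163 - 99) = -19534 + 2*(-99)*(-262) = -19534 + 51876 = 32342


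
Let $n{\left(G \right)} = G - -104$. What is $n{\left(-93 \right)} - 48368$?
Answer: $-48357$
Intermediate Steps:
$n{\left(G \right)} = 104 + G$ ($n{\left(G \right)} = G + 104 = 104 + G$)
$n{\left(-93 \right)} - 48368 = \left(104 - 93\right) - 48368 = 11 - 48368 = -48357$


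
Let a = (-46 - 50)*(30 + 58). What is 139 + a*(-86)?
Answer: 726667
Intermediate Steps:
a = -8448 (a = -96*88 = -8448)
139 + a*(-86) = 139 - 8448*(-86) = 139 + 726528 = 726667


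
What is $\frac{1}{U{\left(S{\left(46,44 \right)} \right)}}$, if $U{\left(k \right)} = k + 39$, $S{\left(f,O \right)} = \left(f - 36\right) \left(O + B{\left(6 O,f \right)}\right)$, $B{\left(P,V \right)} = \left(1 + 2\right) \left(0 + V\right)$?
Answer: $\frac{1}{1859} \approx 0.00053792$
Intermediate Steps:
$B{\left(P,V \right)} = 3 V$
$S{\left(f,O \right)} = \left(-36 + f\right) \left(O + 3 f\right)$ ($S{\left(f,O \right)} = \left(f - 36\right) \left(O + 3 f\right) = \left(-36 + f\right) \left(O + 3 f\right)$)
$U{\left(k \right)} = 39 + k$
$\frac{1}{U{\left(S{\left(46,44 \right)} \right)}} = \frac{1}{39 + \left(\left(-108\right) 46 - 1584 + 3 \cdot 46^{2} + 44 \cdot 46\right)} = \frac{1}{39 + \left(-4968 - 1584 + 3 \cdot 2116 + 2024\right)} = \frac{1}{39 + \left(-4968 - 1584 + 6348 + 2024\right)} = \frac{1}{39 + 1820} = \frac{1}{1859}$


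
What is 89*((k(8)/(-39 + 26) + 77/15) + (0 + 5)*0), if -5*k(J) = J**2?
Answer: 106177/195 ≈ 544.50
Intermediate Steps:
k(J) = -J**2/5
89*((k(8)/(-39 + 26) + 77/15) + (0 + 5)*0) = 89*(((-1/5*8**2)/(-39 + 26) + 77/15) + (0 + 5)*0) = 89*((-1/5*64/(-13) + 77*(1/15)) + 5*0) = 89*((-64/5*(-1/13) + 77/15) + 0) = 89*((64/65 + 77/15) + 0) = 89*(1193/195 + 0) = 89*(1193/195) = 106177/195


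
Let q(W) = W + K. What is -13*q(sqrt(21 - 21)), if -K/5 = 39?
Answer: 2535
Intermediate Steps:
K = -195 (K = -5*39 = -195)
q(W) = -195 + W (q(W) = W - 195 = -195 + W)
-13*q(sqrt(21 - 21)) = -13*(-195 + sqrt(21 - 21)) = -13*(-195 + sqrt(0)) = -13*(-195 + 0) = -13*(-195) = 2535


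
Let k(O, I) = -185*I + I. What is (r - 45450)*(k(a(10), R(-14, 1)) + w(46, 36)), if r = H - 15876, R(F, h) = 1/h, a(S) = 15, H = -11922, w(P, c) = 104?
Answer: 5859840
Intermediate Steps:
k(O, I) = -184*I
r = -27798 (r = -11922 - 15876 = -27798)
(r - 45450)*(k(a(10), R(-14, 1)) + w(46, 36)) = (-27798 - 45450)*(-184/1 + 104) = -73248*(-184*1 + 104) = -73248*(-184 + 104) = -73248*(-80) = 5859840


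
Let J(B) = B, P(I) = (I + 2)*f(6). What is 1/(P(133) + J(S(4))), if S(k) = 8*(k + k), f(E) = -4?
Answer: -1/476 ≈ -0.0021008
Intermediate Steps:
P(I) = -8 - 4*I (P(I) = (I + 2)*(-4) = (2 + I)*(-4) = -8 - 4*I)
S(k) = 16*k (S(k) = 8*(2*k) = 16*k)
1/(P(133) + J(S(4))) = 1/((-8 - 4*133) + 16*4) = 1/((-8 - 532) + 64) = 1/(-540 + 64) = 1/(-476) = -1/476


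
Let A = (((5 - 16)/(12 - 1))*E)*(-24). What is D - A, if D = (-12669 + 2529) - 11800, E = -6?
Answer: -21796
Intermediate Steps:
D = -21940 (D = -10140 - 11800 = -21940)
A = -144 (A = (((5 - 16)/(12 - 1))*(-6))*(-24) = (-11/11*(-6))*(-24) = (-11*1/11*(-6))*(-24) = -1*(-6)*(-24) = 6*(-24) = -144)
D - A = -21940 - 1*(-144) = -21940 + 144 = -21796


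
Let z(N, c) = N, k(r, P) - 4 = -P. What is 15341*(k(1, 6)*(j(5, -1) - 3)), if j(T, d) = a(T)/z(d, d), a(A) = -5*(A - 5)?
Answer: 92046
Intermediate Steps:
a(A) = 25 - 5*A (a(A) = -5*(-5 + A) = 25 - 5*A)
k(r, P) = 4 - P
j(T, d) = (25 - 5*T)/d
15341*(k(1, 6)*(j(5, -1) - 3)) = 15341*((4 - 1*6)*(5*(5 - 1*5)/(-1) - 3)) = 15341*((4 - 6)*(5*(-1)*(5 - 5) - 3)) = 15341*(-2*(5*(-1)*0 - 3)) = 15341*(-2*(0 - 3)) = 15341*(-2*(-3)) = 15341*6 = 92046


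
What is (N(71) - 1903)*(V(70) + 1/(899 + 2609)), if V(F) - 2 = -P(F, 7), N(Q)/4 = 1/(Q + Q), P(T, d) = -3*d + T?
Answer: 22276426125/249068 ≈ 89439.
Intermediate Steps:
P(T, d) = T - 3*d
N(Q) = 2/Q (N(Q) = 4/(Q + Q) = 4/((2*Q)) = 4*(1/(2*Q)) = 2/Q)
V(F) = 23 - F (V(F) = 2 - (F - 3*7) = 2 - (F - 21) = 2 - (-21 + F) = 2 + (21 - F) = 23 - F)
(N(71) - 1903)*(V(70) + 1/(899 + 2609)) = (2/71 - 1903)*((23 - 1*70) + 1/(899 + 2609)) = (2*(1/71) - 1903)*((23 - 70) + 1/3508) = (2/71 - 1903)*(-47 + 1/3508) = -135111/71*(-164875/3508) = 22276426125/249068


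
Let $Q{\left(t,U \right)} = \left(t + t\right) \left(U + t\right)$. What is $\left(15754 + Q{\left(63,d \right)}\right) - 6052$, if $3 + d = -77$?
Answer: $7560$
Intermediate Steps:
$d = -80$ ($d = -3 - 77 = -80$)
$Q{\left(t,U \right)} = 2 t \left(U + t\right)$
$\left(15754 + Q{\left(63,d \right)}\right) - 6052 = \left(15754 + 2 \cdot 63 \left(-80 + 63\right)\right) - 6052 = \left(15754 + 2 \cdot 63 \left(-17\right)\right) - 6052 = \left(15754 - 2142\right) - 6052 = 13612 - 6052 = 7560$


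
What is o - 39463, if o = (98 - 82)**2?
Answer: -39207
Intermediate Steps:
o = 256 (o = 16**2 = 256)
o - 39463 = 256 - 39463 = -39207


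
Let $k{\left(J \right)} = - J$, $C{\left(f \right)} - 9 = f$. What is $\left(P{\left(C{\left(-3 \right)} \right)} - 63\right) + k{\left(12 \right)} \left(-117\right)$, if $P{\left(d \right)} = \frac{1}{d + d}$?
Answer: $\frac{16093}{12} \approx 1341.1$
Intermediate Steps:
$C{\left(f \right)} = 9 + f$
$P{\left(d \right)} = \frac{1}{2 d}$
$\left(P{\left(C{\left(-3 \right)} \right)} - 63\right) + k{\left(12 \right)} \left(-117\right) = \left(\frac{1}{2 \left(9 - 3\right)} - 63\right) + \left(-1\right) 12 \left(-117\right) = \left(\frac{1}{2 \cdot 6} - 63\right) - -1404 = \left(\frac{1}{2} \cdot \frac{1}{6} - 63\right) + 1404 = \left(\frac{1}{12} - 63\right) + 1404 = - \frac{755}{12} + 1404 = \frac{16093}{12}$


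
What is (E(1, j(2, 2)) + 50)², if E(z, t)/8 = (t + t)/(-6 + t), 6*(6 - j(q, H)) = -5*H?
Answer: 381924/25 ≈ 15277.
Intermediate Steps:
j(q, H) = 6 + 5*H/6 (j(q, H) = 6 - (-5)*H/6 = 6 + 5*H/6)
E(z, t) = 16*t/(-6 + t) (E(z, t) = 8*((t + t)/(-6 + t)) = 8*((2*t)/(-6 + t)) = 8*(2*t/(-6 + t)) = 16*t/(-6 + t))
(E(1, j(2, 2)) + 50)² = (16*(6 + (⅚)*2)/(-6 + (6 + (⅚)*2)) + 50)² = (16*(6 + 5/3)/(-6 + (6 + 5/3)) + 50)² = (16*(23/3)/(-6 + 23/3) + 50)² = (16*(23/3)/(5/3) + 50)² = (16*(23/3)*(⅗) + 50)² = (368/5 + 50)² = (618/5)² = 381924/25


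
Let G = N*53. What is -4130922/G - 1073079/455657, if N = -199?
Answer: 1870965761541/4805814379 ≈ 389.31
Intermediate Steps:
G = -10547 (G = -199*53 = -10547)
-4130922/G - 1073079/455657 = -4130922/(-10547) - 1073079/455657 = -4130922*(-1/10547) - 1073079*1/455657 = 4130922/10547 - 1073079/455657 = 1870965761541/4805814379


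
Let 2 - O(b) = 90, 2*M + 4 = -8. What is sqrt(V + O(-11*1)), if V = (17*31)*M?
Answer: 5*I*sqrt(130) ≈ 57.009*I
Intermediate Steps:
M = -6 (M = -2 + (1/2)*(-8) = -2 - 4 = -6)
O(b) = -88 (O(b) = 2 - 1*90 = 2 - 90 = -88)
V = -3162 (V = (17*31)*(-6) = 527*(-6) = -3162)
sqrt(V + O(-11*1)) = sqrt(-3162 - 88) = sqrt(-3250) = 5*I*sqrt(130)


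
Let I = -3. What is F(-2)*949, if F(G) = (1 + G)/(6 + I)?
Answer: -949/3 ≈ -316.33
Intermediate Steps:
F(G) = ⅓ + G/3 (F(G) = (1 + G)/(6 - 3) = (1 + G)/3 = (1 + G)*(⅓) = ⅓ + G/3)
F(-2)*949 = (⅓ + (⅓)*(-2))*949 = (⅓ - ⅔)*949 = -⅓*949 = -949/3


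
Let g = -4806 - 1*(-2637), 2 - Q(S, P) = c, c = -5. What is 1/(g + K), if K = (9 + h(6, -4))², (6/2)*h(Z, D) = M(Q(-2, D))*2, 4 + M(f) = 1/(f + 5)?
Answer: -324/689531 ≈ -0.00046988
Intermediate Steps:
Q(S, P) = 7 (Q(S, P) = 2 - 1*(-5) = 2 + 5 = 7)
M(f) = -4 + 1/(5 + f) (M(f) = -4 + 1/(f + 5) = -4 + 1/(5 + f))
h(Z, D) = -47/18 (h(Z, D) = (((-19 - 4*7)/(5 + 7))*2)/3 = (((-19 - 28)/12)*2)/3 = (((1/12)*(-47))*2)/3 = (-47/12*2)/3 = (⅓)*(-47/6) = -47/18)
g = -2169 (g = -4806 + 2637 = -2169)
K = 13225/324 (K = (9 - 47/18)² = (115/18)² = 13225/324 ≈ 40.818)
1/(g + K) = 1/(-2169 + 13225/324) = 1/(-689531/324) = -324/689531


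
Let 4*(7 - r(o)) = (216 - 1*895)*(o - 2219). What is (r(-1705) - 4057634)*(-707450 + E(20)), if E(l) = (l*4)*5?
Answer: 3339910468300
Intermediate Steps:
E(l) = 20*l (E(l) = (4*l)*5 = 20*l)
r(o) = -1506673/4 + 679*o/4 (r(o) = 7 - (216 - 1*895)*(o - 2219)/4 = 7 - (216 - 895)*(-2219 + o)/4 = 7 - (-679)*(-2219 + o)/4 = 7 - (1506701 - 679*o)/4 = 7 + (-1506701/4 + 679*o/4) = -1506673/4 + 679*o/4)
(r(-1705) - 4057634)*(-707450 + E(20)) = ((-1506673/4 + (679/4)*(-1705)) - 4057634)*(-707450 + 20*20) = ((-1506673/4 - 1157695/4) - 4057634)*(-707450 + 400) = (-666092 - 4057634)*(-707050) = -4723726*(-707050) = 3339910468300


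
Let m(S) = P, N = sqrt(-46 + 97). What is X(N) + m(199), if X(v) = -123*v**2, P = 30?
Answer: -6243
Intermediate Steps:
N = sqrt(51) ≈ 7.1414
m(S) = 30
X(N) + m(199) = -123*(sqrt(51))**2 + 30 = -123*51 + 30 = -6273 + 30 = -6243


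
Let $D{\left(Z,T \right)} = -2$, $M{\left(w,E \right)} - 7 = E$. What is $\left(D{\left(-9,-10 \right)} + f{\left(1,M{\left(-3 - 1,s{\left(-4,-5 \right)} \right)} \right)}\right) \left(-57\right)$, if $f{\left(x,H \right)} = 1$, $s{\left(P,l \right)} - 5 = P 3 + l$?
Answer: $57$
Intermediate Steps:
$s{\left(P,l \right)} = 5 + l + 3 P$ ($s{\left(P,l \right)} = 5 + \left(P 3 + l\right) = 5 + \left(3 P + l\right) = 5 + \left(l + 3 P\right) = 5 + l + 3 P$)
$M{\left(w,E \right)} = 7 + E$
$\left(D{\left(-9,-10 \right)} + f{\left(1,M{\left(-3 - 1,s{\left(-4,-5 \right)} \right)} \right)}\right) \left(-57\right) = \left(-2 + 1\right) \left(-57\right) = \left(-1\right) \left(-57\right) = 57$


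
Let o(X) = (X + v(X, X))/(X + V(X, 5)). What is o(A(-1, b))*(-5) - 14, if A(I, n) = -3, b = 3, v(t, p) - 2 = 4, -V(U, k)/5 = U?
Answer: -61/4 ≈ -15.250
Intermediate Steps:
V(U, k) = -5*U
v(t, p) = 6 (v(t, p) = 2 + 4 = 6)
o(X) = -(6 + X)/(4*X) (o(X) = (X + 6)/(X - 5*X) = (6 + X)/((-4*X)) = (6 + X)*(-1/(4*X)) = -(6 + X)/(4*X))
o(A(-1, b))*(-5) - 14 = ((¼)*(-6 - 1*(-3))/(-3))*(-5) - 14 = ((¼)*(-⅓)*(-6 + 3))*(-5) - 14 = ((¼)*(-⅓)*(-3))*(-5) - 14 = (¼)*(-5) - 14 = -5/4 - 14 = -61/4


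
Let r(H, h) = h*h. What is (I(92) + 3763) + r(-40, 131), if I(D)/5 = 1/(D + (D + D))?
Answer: 5775029/276 ≈ 20924.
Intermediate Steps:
I(D) = 5/(3*D) (I(D) = 5/(D + (D + D)) = 5/(D + 2*D) = 5/((3*D)) = 5*(1/(3*D)) = 5/(3*D))
r(H, h) = h²
(I(92) + 3763) + r(-40, 131) = ((5/3)/92 + 3763) + 131² = ((5/3)*(1/92) + 3763) + 17161 = (5/276 + 3763) + 17161 = 1038593/276 + 17161 = 5775029/276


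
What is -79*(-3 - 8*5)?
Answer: 3397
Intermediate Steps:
-79*(-3 - 8*5) = -79*(-3 - 4*10) = -79*(-3 - 40) = -79*(-43) = 3397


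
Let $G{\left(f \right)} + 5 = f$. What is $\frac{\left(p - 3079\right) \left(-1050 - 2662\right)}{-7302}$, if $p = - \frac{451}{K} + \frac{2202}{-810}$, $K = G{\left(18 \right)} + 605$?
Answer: $- \frac{79550839136}{50767155} \approx -1567.0$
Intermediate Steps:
$G{\left(f \right)} = -5 + f$
$K = 618$ ($K = \left(-5 + 18\right) + 605 = 13 + 605 = 618$)
$p = - \frac{95897}{27810}$ ($p = - \frac{451}{618} + \frac{2202}{-810} = \left(-451\right) \frac{1}{618} + 2202 \left(- \frac{1}{810}\right) = - \frac{451}{618} - \frac{367}{135} = - \frac{95897}{27810} \approx -3.4483$)
$\frac{\left(p - 3079\right) \left(-1050 - 2662\right)}{-7302} = \frac{\left(- \frac{95897}{27810} - 3079\right) \left(-1050 - 2662\right)}{-7302} = \left(- \frac{85722887}{27810}\right) \left(-3712\right) \left(- \frac{1}{7302}\right) = \frac{159101678272}{13905} \left(- \frac{1}{7302}\right) = - \frac{79550839136}{50767155}$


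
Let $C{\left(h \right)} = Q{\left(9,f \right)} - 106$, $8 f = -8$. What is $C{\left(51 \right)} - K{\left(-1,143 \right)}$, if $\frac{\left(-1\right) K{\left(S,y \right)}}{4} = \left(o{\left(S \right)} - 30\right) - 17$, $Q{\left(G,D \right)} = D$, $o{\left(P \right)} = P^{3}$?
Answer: $-299$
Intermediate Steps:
$f = -1$ ($f = \frac{1}{8} \left(-8\right) = -1$)
$C{\left(h \right)} = -107$ ($C{\left(h \right)} = -1 - 106 = -107$)
$K{\left(S,y \right)} = 188 - 4 S^{3}$ ($K{\left(S,y \right)} = - 4 \left(\left(S^{3} - 30\right) - 17\right) = - 4 \left(\left(-30 + S^{3}\right) - 17\right) = - 4 \left(-47 + S^{3}\right) = 188 - 4 S^{3}$)
$C{\left(51 \right)} - K{\left(-1,143 \right)} = -107 - \left(188 - 4 \left(-1\right)^{3}\right) = -107 - \left(188 - -4\right) = -107 - \left(188 + 4\right) = -107 - 192 = -299$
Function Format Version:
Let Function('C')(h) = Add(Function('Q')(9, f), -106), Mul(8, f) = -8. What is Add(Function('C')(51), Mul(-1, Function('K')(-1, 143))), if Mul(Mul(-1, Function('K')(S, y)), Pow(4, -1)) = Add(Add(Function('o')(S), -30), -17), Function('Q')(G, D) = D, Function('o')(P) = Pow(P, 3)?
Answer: -299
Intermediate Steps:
f = -1 (f = Mul(Rational(1, 8), -8) = -1)
Function('C')(h) = -107 (Function('C')(h) = Add(-1, -106) = -107)
Function('K')(S, y) = Add(188, Mul(-4, Pow(S, 3))) (Function('K')(S, y) = Mul(-4, Add(Add(Pow(S, 3), -30), -17)) = Mul(-4, Add(Add(-30, Pow(S, 3)), -17)) = Mul(-4, Add(-47, Pow(S, 3))) = Add(188, Mul(-4, Pow(S, 3))))
Add(Function('C')(51), Mul(-1, Function('K')(-1, 143))) = Add(-107, Mul(-1, Add(188, Mul(-4, Pow(-1, 3))))) = Add(-107, Mul(-1, Add(188, Mul(-4, -1)))) = Add(-107, Mul(-1, Add(188, 4))) = Add(-107, Mul(-1, 192)) = Add(-107, -192) = -299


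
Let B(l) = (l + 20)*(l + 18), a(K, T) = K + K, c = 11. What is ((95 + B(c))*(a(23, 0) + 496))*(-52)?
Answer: -28014896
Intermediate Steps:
a(K, T) = 2*K
B(l) = (18 + l)*(20 + l) (B(l) = (20 + l)*(18 + l) = (18 + l)*(20 + l))
((95 + B(c))*(a(23, 0) + 496))*(-52) = ((95 + (360 + 11**2 + 38*11))*(2*23 + 496))*(-52) = ((95 + (360 + 121 + 418))*(46 + 496))*(-52) = ((95 + 899)*542)*(-52) = (994*542)*(-52) = 538748*(-52) = -28014896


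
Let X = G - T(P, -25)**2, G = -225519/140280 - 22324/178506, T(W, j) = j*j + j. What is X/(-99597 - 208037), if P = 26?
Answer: 214636647450127/183414479445360 ≈ 1.1702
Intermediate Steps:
T(W, j) = j + j**2 (T(W, j) = j**2 + j = j + j**2)
G = -1033050127/596210040 (G = -225519*1/140280 - 22324*1/178506 = -10739/6680 - 11162/89253 = -1033050127/596210040 ≈ -1.7327)
X = -214636647450127/596210040 (X = -1033050127/596210040 - (-25*(1 - 25))**2 = -1033050127/596210040 - (-25*(-24))**2 = -1033050127/596210040 - 1*600**2 = -1033050127/596210040 - 1*360000 = -1033050127/596210040 - 360000 = -214636647450127/596210040 ≈ -3.6000e+5)
X/(-99597 - 208037) = -214636647450127/(596210040*(-99597 - 208037)) = -214636647450127/596210040/(-307634) = -214636647450127/596210040*(-1/307634) = 214636647450127/183414479445360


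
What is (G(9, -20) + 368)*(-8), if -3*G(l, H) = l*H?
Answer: -3424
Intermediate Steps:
G(l, H) = -H*l/3 (G(l, H) = -l*H/3 = -H*l/3)
(G(9, -20) + 368)*(-8) = (-1/3*(-20)*9 + 368)*(-8) = (60 + 368)*(-8) = 428*(-8) = -3424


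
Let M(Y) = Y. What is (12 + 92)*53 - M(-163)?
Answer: 5675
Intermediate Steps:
(12 + 92)*53 - M(-163) = (12 + 92)*53 - 1*(-163) = 104*53 + 163 = 5512 + 163 = 5675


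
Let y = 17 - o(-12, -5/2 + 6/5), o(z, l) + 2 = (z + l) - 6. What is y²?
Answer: 146689/100 ≈ 1466.9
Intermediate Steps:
o(z, l) = -8 + l + z (o(z, l) = -2 + ((z + l) - 6) = -2 + ((l + z) - 6) = -2 + (-6 + l + z) = -8 + l + z)
y = 383/10 (y = 17 - (-8 + (-5/2 + 6/5) - 12) = 17 - (-8 - 13/10 - 12) = 17 - 1*(-213/10) = 17 + 213/10 = 383/10 ≈ 38.300)
y² = (383/10)² = 146689/100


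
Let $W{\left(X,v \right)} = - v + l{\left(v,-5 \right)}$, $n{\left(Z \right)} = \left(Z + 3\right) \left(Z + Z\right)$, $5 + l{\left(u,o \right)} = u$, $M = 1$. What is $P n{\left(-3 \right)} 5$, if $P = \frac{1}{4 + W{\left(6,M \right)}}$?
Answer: $0$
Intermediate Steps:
$l{\left(u,o \right)} = -5 + u$
$n{\left(Z \right)} = 2 Z \left(3 + Z\right)$ ($n{\left(Z \right)} = \left(3 + Z\right) 2 Z = 2 Z \left(3 + Z\right)$)
$W{\left(X,v \right)} = -5$ ($W{\left(X,v \right)} = - v + \left(-5 + v\right) = -5$)
$P = -1$ ($P = \frac{1}{4 - 5} = \frac{1}{-1} = -1$)
$P n{\left(-3 \right)} 5 = - 2 \left(-3\right) \left(3 - 3\right) 5 = - 2 \left(-3\right) 0 \cdot 5 = \left(-1\right) 0 \cdot 5 = 0 \cdot 5 = 0$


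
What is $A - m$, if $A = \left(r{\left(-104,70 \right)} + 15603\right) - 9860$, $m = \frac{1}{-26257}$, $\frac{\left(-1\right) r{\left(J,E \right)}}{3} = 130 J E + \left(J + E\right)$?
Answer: $\frac{74702346566}{26257} \approx 2.845 \cdot 10^{6}$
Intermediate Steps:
$r{\left(J,E \right)} = - 3 E - 3 J - 390 E J$ ($r{\left(J,E \right)} = - 3 \left(130 J E + \left(J + E\right)\right) = - 3 \left(130 E J + \left(E + J\right)\right) = - 3 \left(E + J + 130 E J\right) = - 3 E - 3 J - 390 E J$)
$m = - \frac{1}{26257} \approx -3.8085 \cdot 10^{-5}$
$A = 2845045$ ($A = \left(\left(\left(-3\right) 70 - -312 - 27300 \left(-104\right)\right) + 15603\right) - 9860 = \left(\left(-210 + 312 + 2839200\right) + 15603\right) - 9860 = \left(2839302 + 15603\right) - 9860 = 2854905 - 9860 = 2845045$)
$A - m = 2845045 - - \frac{1}{26257} = 2845045 + \frac{1}{26257} = \frac{74702346566}{26257}$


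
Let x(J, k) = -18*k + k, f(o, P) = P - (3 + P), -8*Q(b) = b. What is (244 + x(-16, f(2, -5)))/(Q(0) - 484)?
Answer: -295/484 ≈ -0.60950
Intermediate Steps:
Q(b) = -b/8
f(o, P) = -3 (f(o, P) = P + (-3 - P) = -3)
x(J, k) = -17*k
(244 + x(-16, f(2, -5)))/(Q(0) - 484) = (244 - 17*(-3))/(-⅛*0 - 484) = (244 + 51)/(0 - 484) = 295/(-484) = 295*(-1/484) = -295/484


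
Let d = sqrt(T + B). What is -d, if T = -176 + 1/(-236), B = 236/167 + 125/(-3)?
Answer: -I*sqrt(755807342991)/59118 ≈ -14.706*I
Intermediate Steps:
B = -20167/501 (B = 236*(1/167) + 125*(-1/3) = 236/167 - 125/3 = -20167/501 ≈ -40.253)
T = -41537/236 (T = -176 - 1/236 = -41537/236 ≈ -176.00)
d = I*sqrt(755807342991)/59118 (d = sqrt(-41537/236 - 20167/501) = sqrt(-25569449/118236) = I*sqrt(755807342991)/59118 ≈ 14.706*I)
-d = -I*sqrt(755807342991)/59118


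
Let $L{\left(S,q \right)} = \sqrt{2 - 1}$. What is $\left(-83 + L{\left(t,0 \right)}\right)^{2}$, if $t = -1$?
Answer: $6724$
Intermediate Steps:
$L{\left(S,q \right)} = 1$ ($L{\left(S,q \right)} = \sqrt{1} = 1$)
$\left(-83 + L{\left(t,0 \right)}\right)^{2} = \left(-83 + 1\right)^{2} = \left(-82\right)^{2} = 6724$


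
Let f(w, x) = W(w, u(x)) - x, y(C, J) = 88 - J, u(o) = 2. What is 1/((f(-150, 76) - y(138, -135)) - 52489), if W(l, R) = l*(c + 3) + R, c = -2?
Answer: -1/52936 ≈ -1.8891e-5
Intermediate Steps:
W(l, R) = R + l (W(l, R) = l*(-2 + 3) + R = l*1 + R = l + R = R + l)
f(w, x) = 2 + w - x (f(w, x) = (2 + w) - x = 2 + w - x)
1/((f(-150, 76) - y(138, -135)) - 52489) = 1/(((2 - 150 - 1*76) - (88 - 1*(-135))) - 52489) = 1/(((2 - 150 - 76) - (88 + 135)) - 52489) = 1/((-224 - 1*223) - 52489) = 1/((-224 - 223) - 52489) = 1/(-447 - 52489) = 1/(-52936) = -1/52936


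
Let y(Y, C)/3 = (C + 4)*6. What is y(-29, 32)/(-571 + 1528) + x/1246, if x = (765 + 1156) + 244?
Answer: 959771/397474 ≈ 2.4147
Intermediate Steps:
y(Y, C) = 72 + 18*C (y(Y, C) = 3*((C + 4)*6) = 3*((4 + C)*6) = 3*(24 + 6*C) = 72 + 18*C)
x = 2165 (x = 1921 + 244 = 2165)
y(-29, 32)/(-571 + 1528) + x/1246 = (72 + 18*32)/(-571 + 1528) + 2165/1246 = (72 + 576)/957 + 2165*(1/1246) = 648*(1/957) + 2165/1246 = 216/319 + 2165/1246 = 959771/397474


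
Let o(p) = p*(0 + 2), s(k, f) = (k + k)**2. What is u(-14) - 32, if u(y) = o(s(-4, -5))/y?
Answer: -288/7 ≈ -41.143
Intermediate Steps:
s(k, f) = 4*k**2 (s(k, f) = (2*k)**2 = 4*k**2)
o(p) = 2*p (o(p) = p*2 = 2*p)
u(y) = 128/y (u(y) = (2*(4*(-4)**2))/y = (2*(4*16))/y = (2*64)/y = 128/y)
u(-14) - 32 = 128/(-14) - 32 = 128*(-1/14) - 32 = -64/7 - 32 = -288/7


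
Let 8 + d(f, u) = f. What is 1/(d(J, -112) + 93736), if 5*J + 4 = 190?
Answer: 5/468826 ≈ 1.0665e-5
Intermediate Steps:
J = 186/5 (J = -⅘ + (⅕)*190 = -⅘ + 38 = 186/5 ≈ 37.200)
d(f, u) = -8 + f
1/(d(J, -112) + 93736) = 1/((-8 + 186/5) + 93736) = 1/(146/5 + 93736) = 1/(468826/5) = 5/468826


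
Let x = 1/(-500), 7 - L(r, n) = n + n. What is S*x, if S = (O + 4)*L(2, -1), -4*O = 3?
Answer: -117/2000 ≈ -0.058500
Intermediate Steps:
O = -¾ (O = -¼*3 = -¾ ≈ -0.75000)
L(r, n) = 7 - 2*n (L(r, n) = 7 - (n + n) = 7 - 2*n)
x = -1/500 ≈ -0.0020000
S = 117/4 (S = (-¾ + 4)*(7 - 2*(-1)) = 13*(7 + 2)/4 = (13/4)*9 = 117/4 ≈ 29.250)
S*x = (117/4)*(-1/500) = -117/2000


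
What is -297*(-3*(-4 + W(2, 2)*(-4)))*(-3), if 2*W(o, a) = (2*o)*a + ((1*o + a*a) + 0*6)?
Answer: 85536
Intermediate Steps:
W(o, a) = o/2 + a**2/2 + a*o (W(o, a) = ((2*o)*a + ((1*o + a*a) + 0*6))/2 = (2*a*o + ((o + a**2) + 0))/2 = (2*a*o + (o + a**2))/2 = (o + a**2 + 2*a*o)/2 = o/2 + a**2/2 + a*o)
-297*(-3*(-4 + W(2, 2)*(-4)))*(-3) = -297*(-3*(-4 + ((1/2)*2 + (1/2)*2**2 + 2*2)*(-4)))*(-3) = -297*(-3*(-4 + (1 + (1/2)*4 + 4)*(-4)))*(-3) = -297*(-3*(-4 + (1 + 2 + 4)*(-4)))*(-3) = -297*(-3*(-4 + 7*(-4)))*(-3) = -297*(-3*(-4 - 28))*(-3) = -297*(-3*(-32))*(-3) = -28512*(-3) = -297*(-288) = 85536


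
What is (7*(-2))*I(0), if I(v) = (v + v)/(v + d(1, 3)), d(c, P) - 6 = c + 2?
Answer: 0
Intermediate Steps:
d(c, P) = 8 + c (d(c, P) = 6 + (c + 2) = 6 + (2 + c) = 8 + c)
I(v) = 2*v/(9 + v) (I(v) = (v + v)/(v + (8 + 1)) = (2*v)/(v + 9) = (2*v)/(9 + v) = 2*v/(9 + v))
(7*(-2))*I(0) = (7*(-2))*(2*0/(9 + 0)) = -28*0/9 = -14*0 = 0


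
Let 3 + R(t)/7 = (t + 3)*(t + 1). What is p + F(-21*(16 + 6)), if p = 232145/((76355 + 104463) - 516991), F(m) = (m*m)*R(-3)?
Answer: -1506836538197/336173 ≈ -4.4823e+6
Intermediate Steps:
R(t) = -21 + 7*(1 + t)*(3 + t) (R(t) = -21 + 7*((t + 3)*(t + 1)) = -21 + 7*((3 + t)*(1 + t)) = -21 + 7*((1 + t)*(3 + t)) = -21 + 7*(1 + t)*(3 + t))
F(m) = -21*m**2 (F(m) = (m*m)*(7*(-3)*(4 - 3)) = m**2*(7*(-3)*1) = m**2*(-21) = -21*m**2)
p = -232145/336173 (p = 232145/(180818 - 516991) = 232145/(-336173) = 232145*(-1/336173) = -232145/336173 ≈ -0.69055)
p + F(-21*(16 + 6)) = -232145/336173 - 21*441*(16 + 6)**2 = -232145/336173 - 21*(-21*22)**2 = -232145/336173 - 21*(-462)**2 = -232145/336173 - 21*213444 = -232145/336173 - 4482324 = -1506836538197/336173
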